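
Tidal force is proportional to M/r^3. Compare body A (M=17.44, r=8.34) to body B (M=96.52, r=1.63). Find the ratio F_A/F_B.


Ratio = (M1/r1^3) / (M2/r2^3) = (17.44/8.34^3) / (96.52/1.63^3) = 0.0013

0.0013


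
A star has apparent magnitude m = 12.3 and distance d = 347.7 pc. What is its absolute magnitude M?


M = m - 5*log10(d) + 5 = 12.3 - 5*log10(347.7) + 5 = 4.594

4.594


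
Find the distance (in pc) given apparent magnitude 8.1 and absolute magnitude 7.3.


d = 10^((m - M + 5)/5) = 10^((8.1 - 7.3 + 5)/5) = 14.4544

14.4544 pc


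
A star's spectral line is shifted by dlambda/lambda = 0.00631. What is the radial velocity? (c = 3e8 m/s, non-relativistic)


v = (dlambda/lambda) * c = 0.00631 * 3e8 = 1.893e+06

1.893e+06 m/s


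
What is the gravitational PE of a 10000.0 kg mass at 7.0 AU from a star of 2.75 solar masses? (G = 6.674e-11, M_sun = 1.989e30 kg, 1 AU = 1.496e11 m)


M = 2.75 * 1.989e30 kg = 5.46975e+30 kg; r = 7.0 AU * 1.496e11 m/AU = 1.0472e+12 m. U = -GM*m/r = -(6.674e-11 * 5.46975e+30 * 10000.0) / 1.0472e+12 = -3.486e+12

-3.486e+12 J


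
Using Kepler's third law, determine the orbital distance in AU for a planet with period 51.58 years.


a = P^(2/3) = 51.58^(2/3) = 13.8565

13.8565 AU


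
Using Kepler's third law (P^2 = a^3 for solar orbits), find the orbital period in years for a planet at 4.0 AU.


P = a^(3/2) = 4.0^1.5 = 8.0

8.0 years


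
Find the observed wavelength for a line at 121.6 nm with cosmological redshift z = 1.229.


lam_obs = lam_emit * (1 + z) = 121.6 * (1 + 1.229) = 271.0464

271.0464 nm


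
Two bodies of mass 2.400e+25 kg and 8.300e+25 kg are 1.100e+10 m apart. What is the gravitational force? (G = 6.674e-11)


F = G*m1*m2/r^2 = 6.674e-11 * 2.400e+25 * 8.300e+25 / (1.100e+10)^2 = 6.674e-11 * 1.992e+51 / 1.210e+20 = 1.099e+21

1.099e+21 N


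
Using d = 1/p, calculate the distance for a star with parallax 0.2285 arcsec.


d = 1/p = 1/0.2285 = 4.3764

4.3764 pc


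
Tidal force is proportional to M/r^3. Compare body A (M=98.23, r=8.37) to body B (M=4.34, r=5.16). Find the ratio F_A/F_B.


Ratio = (M1/r1^3) / (M2/r2^3) = (98.23/8.37^3) / (4.34/5.16^3) = 5.3031

5.3031


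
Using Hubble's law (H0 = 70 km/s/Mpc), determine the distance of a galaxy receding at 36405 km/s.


d = v / H0 = 36405 / 70 = 520.0714

520.0714 Mpc


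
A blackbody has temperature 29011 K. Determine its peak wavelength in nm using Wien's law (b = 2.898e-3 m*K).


lam_max = b / T = 2.898e-3 / 29011 = 9.989e-08 m = 99.8931 nm

99.8931 nm


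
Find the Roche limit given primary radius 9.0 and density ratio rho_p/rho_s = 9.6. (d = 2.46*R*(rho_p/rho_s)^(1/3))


d_Roche = 2.46 * 9.0 * 9.6^(1/3) = 47.0545

47.0545


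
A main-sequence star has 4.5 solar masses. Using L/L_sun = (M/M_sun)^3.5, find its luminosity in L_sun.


L/L_sun = (M/M_sun)^3.5 = 4.5^3.5 = 193.3053

193.3053 L_sun


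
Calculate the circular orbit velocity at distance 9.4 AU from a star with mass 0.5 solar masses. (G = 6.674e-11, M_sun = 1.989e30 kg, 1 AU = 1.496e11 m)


v = sqrt(GM/r) = sqrt(6.674e-11 * 9.945e+29 / 1.406e+12) = 6870.1429

6870.1429 m/s


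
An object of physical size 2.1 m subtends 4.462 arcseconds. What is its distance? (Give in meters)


D = size / theta_rad, theta_rad = 4.462 * pi/(180*3600) = 2.163e-05, D = 97076.6681

97076.6681 m


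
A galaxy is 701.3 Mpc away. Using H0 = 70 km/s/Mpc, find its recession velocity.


v = H0 * d = 70 * 701.3 = 49091.0

49091.0 km/s


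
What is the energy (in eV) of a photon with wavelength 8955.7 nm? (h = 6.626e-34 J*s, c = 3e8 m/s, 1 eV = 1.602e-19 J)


E = hc/lambda = 6.626e-34 * 3e8 / 8.956e-06 = 2.220e-20 J = 0.1386 eV

0.1386 eV


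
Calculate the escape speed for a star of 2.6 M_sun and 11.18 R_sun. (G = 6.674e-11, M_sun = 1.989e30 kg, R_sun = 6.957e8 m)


M = 2.6 * 1.989e30 kg = 5.1714e+30 kg; R = 11.18 * 6.957e8 m = 7.777926e+09 m. v_esc = sqrt(2GM/R) = sqrt(2 * 6.674e-11 * 5.1714e+30 / 7.777926e+09) = 297906.6934

297906.6934 m/s


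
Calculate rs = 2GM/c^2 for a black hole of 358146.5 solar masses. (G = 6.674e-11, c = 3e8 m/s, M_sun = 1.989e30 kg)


M = 358146.5 * 1.989e30 kg = 7.123533885e+35 kg. rs = 2GM/c^2 = 2 * 6.674e-11 * 7.123533885e+35 / (3e8)^2 = 1.056e+09

1.056e+09 m


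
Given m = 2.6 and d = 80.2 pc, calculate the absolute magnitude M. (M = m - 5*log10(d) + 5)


M = m - 5*log10(d) + 5 = 2.6 - 5*log10(80.2) + 5 = -1.9209

-1.9209


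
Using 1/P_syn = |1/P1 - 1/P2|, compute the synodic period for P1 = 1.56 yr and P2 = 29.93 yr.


1/P_syn = |1/P1 - 1/P2| = |1/1.56 - 1/29.93| => P_syn = 1.6458

1.6458 years


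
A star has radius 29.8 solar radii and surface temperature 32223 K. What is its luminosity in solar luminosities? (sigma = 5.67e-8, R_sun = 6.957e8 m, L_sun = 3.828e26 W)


R = 29.8 * 6.957e8 m = 2.073186e+10 m. L = 4*pi*R^2*sigma*T^4 = 4*pi*(2.073186e+10)^2 * 5.67e-8 * 32223^4 = 3.301667563e+32 W. L/L_sun = 3.301667563e+32 / 3.828e26 = 862504.5879

862504.5879 L_sun


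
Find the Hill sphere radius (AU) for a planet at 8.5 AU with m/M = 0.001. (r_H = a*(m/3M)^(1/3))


r_H = a * (m/3M)^(1/3) = 8.5 * (0.001/3)^(1/3) = 0.5894

0.5894 AU


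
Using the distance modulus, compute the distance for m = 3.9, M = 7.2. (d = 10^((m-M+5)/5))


d = 10^((m - M + 5)/5) = 10^((3.9 - 7.2 + 5)/5) = 2.1878

2.1878 pc


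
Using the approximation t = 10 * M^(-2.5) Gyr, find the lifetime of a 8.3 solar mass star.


t = 10 * M^(-2.5) = 10 * 8.3^(-2.5) = 0.0504

0.0504 Gyr


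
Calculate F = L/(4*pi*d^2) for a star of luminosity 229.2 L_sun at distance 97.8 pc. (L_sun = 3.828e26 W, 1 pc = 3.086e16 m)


F = L / (4*pi*d^2) = 8.774e+28 / (4*pi*(3.018e+18)^2) = 7.665e-10

7.665e-10 W/m^2


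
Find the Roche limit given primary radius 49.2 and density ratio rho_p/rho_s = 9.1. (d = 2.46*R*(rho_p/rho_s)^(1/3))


d_Roche = 2.46 * 49.2 * 9.1^(1/3) = 252.6857

252.6857


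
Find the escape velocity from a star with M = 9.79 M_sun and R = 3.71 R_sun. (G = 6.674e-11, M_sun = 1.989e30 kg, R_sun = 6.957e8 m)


M = 9.79 * 1.989e30 kg = 1.947231e+31 kg; R = 3.71 * 6.957e8 m = 2.581047e+09 m. v_esc = sqrt(2GM/R) = sqrt(2 * 6.674e-11 * 1.947231e+31 / 2.581047e+09) = 1.004e+06

1.004e+06 m/s


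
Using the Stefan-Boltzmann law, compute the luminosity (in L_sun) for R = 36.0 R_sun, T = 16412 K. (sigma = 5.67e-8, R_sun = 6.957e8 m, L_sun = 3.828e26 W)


R = 36.0 * 6.957e8 m = 2.50452e+10 m. L = 4*pi*R^2*sigma*T^4 = 4*pi*(2.50452e+10)^2 * 5.67e-8 * 16412^4 = 3.242559577e+31 W. L/L_sun = 3.242559577e+31 / 3.828e26 = 84706.363

84706.363 L_sun


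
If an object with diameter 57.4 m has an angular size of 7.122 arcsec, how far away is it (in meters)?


D = size / theta_rad, theta_rad = 7.122 * pi/(180*3600) = 3.453e-05, D = 1.662e+06

1.662e+06 m


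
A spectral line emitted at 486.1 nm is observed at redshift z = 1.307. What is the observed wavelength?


lam_obs = lam_emit * (1 + z) = 486.1 * (1 + 1.307) = 1121.4327

1121.4327 nm


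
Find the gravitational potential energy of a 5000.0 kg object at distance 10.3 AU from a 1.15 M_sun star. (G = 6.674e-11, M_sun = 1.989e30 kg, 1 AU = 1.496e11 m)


M = 1.15 * 1.989e30 kg = 2.28735e+30 kg; r = 10.3 AU * 1.496e11 m/AU = 1.54088e+12 m. U = -GM*m/r = -(6.674e-11 * 2.28735e+30 * 5000.0) / 1.54088e+12 = -4.954e+11

-4.954e+11 J


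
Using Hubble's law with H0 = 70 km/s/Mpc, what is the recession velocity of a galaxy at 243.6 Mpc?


v = H0 * d = 70 * 243.6 = 17052.0

17052.0 km/s


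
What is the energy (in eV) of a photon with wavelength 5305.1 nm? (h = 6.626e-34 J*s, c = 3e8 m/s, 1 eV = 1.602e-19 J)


E = hc/lambda = 6.626e-34 * 3e8 / 5.305e-06 = 3.747e-20 J = 0.2339 eV

0.2339 eV


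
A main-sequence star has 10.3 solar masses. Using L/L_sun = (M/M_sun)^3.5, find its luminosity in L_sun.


L/L_sun = (M/M_sun)^3.5 = 10.3^3.5 = 3506.9558

3506.9558 L_sun


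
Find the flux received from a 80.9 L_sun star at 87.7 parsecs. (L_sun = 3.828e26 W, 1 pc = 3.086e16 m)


F = L / (4*pi*d^2) = 3.097e+28 / (4*pi*(2.706e+18)^2) = 3.364e-10

3.364e-10 W/m^2


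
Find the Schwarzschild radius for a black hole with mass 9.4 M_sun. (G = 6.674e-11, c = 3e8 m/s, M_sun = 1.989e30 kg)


M = 9.4 * 1.989e30 kg = 1.86966e+31 kg. rs = 2GM/c^2 = 2 * 6.674e-11 * 1.86966e+31 / (3e8)^2 = 27729.1352

27729.1352 m


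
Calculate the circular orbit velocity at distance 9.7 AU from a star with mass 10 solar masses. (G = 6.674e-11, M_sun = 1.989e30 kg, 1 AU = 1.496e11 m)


v = sqrt(GM/r) = sqrt(6.674e-11 * 1.989e+31 / 1.451e+12) = 30245.3649

30245.3649 m/s


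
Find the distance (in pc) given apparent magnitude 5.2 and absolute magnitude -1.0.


d = 10^((m - M + 5)/5) = 10^((5.2 - -1.0 + 5)/5) = 173.7801

173.7801 pc


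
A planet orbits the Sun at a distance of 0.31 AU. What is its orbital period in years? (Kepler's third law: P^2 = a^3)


P = a^(3/2) = 0.31^1.5 = 0.1726

0.1726 years


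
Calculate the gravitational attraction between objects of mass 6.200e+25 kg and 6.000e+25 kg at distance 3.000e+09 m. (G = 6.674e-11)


F = G*m1*m2/r^2 = 6.674e-11 * 6.200e+25 * 6.000e+25 / (3.000e+09)^2 = 6.674e-11 * 3.720e+51 / 9.000e+18 = 2.759e+22

2.759e+22 N


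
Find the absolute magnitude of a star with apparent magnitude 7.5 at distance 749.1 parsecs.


M = m - 5*log10(d) + 5 = 7.5 - 5*log10(749.1) + 5 = -1.8727

-1.8727


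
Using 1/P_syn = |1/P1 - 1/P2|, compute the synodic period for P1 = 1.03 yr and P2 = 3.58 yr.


1/P_syn = |1/P1 - 1/P2| = |1/1.03 - 1/3.58| => P_syn = 1.446

1.446 years


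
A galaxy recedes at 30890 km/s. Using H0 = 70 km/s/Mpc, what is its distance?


d = v / H0 = 30890 / 70 = 441.2857

441.2857 Mpc


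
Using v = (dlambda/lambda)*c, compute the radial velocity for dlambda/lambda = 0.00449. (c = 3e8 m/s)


v = (dlambda/lambda) * c = 0.00449 * 3e8 = 1.347e+06

1.347e+06 m/s


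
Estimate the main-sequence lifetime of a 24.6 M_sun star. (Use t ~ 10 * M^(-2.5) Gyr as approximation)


t = 10 * M^(-2.5) = 10 * 24.6^(-2.5) = 0.0033

0.0033 Gyr


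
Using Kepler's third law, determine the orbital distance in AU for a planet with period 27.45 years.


a = P^(2/3) = 27.45^(2/3) = 9.0997

9.0997 AU


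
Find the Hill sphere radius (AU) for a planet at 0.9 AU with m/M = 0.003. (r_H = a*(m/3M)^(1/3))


r_H = a * (m/3M)^(1/3) = 0.9 * (0.003/3)^(1/3) = 0.09

0.09 AU


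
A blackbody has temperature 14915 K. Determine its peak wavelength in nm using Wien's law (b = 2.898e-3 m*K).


lam_max = b / T = 2.898e-3 / 14915 = 1.943e-07 m = 194.301 nm

194.301 nm


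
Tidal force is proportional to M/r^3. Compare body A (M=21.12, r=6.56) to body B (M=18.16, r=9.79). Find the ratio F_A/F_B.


Ratio = (M1/r1^3) / (M2/r2^3) = (21.12/6.56^3) / (18.16/9.79^3) = 3.8656

3.8656


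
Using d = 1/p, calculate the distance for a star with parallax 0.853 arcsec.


d = 1/p = 1/0.853 = 1.1723

1.1723 pc


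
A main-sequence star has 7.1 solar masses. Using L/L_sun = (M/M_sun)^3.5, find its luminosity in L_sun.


L/L_sun = (M/M_sun)^3.5 = 7.1^3.5 = 953.6834

953.6834 L_sun


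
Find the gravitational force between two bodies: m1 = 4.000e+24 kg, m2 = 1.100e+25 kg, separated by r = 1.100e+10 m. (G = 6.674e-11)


F = G*m1*m2/r^2 = 6.674e-11 * 4.000e+24 * 1.100e+25 / (1.100e+10)^2 = 6.674e-11 * 4.400e+49 / 1.210e+20 = 2.427e+19

2.427e+19 N


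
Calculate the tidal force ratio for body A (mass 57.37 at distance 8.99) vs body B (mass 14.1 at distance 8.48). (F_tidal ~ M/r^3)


Ratio = (M1/r1^3) / (M2/r2^3) = (57.37/8.99^3) / (14.1/8.48^3) = 3.4149

3.4149


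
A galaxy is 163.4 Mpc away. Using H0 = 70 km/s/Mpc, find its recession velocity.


v = H0 * d = 70 * 163.4 = 11438.0

11438.0 km/s


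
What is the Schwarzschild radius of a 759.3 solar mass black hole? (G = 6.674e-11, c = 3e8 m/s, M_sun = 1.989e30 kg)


M = 759.3 * 1.989e30 kg = 1.5102477e+33 kg. rs = 2GM/c^2 = 2 * 6.674e-11 * 1.5102477e+33 / (3e8)^2 = 2.240e+06

2.240e+06 m


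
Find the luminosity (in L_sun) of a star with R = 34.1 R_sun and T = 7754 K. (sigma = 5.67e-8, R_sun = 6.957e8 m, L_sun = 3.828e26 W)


R = 34.1 * 6.957e8 m = 2.372337e+10 m. L = 4*pi*R^2*sigma*T^4 = 4*pi*(2.372337e+10)^2 * 5.67e-8 * 7754^4 = 1.449602316e+30 W. L/L_sun = 1.449602316e+30 / 3.828e26 = 3786.8399

3786.8399 L_sun


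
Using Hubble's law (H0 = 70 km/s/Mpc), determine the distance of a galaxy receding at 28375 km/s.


d = v / H0 = 28375 / 70 = 405.3571

405.3571 Mpc


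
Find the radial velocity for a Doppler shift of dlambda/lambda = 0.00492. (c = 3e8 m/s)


v = (dlambda/lambda) * c = 0.00492 * 3e8 = 1.476e+06

1.476e+06 m/s


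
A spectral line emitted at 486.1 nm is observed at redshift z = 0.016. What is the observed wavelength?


lam_obs = lam_emit * (1 + z) = 486.1 * (1 + 0.016) = 493.8776

493.8776 nm


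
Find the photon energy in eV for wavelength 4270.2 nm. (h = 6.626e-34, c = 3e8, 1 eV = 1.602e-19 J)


E = hc/lambda = 6.626e-34 * 3e8 / 4.270e-06 = 4.655e-20 J = 0.2906 eV

0.2906 eV


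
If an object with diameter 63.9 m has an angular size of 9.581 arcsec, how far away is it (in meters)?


D = size / theta_rad, theta_rad = 9.581 * pi/(180*3600) = 4.645e-05, D = 1.376e+06

1.376e+06 m


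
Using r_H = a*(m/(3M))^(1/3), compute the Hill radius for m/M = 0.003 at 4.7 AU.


r_H = a * (m/3M)^(1/3) = 4.7 * (0.003/3)^(1/3) = 0.47

0.47 AU


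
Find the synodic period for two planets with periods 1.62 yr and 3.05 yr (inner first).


1/P_syn = |1/P1 - 1/P2| = |1/1.62 - 1/3.05| => P_syn = 3.4552

3.4552 years


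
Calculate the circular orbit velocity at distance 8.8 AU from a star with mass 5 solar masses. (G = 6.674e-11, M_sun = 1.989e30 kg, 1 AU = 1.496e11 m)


v = sqrt(GM/r) = sqrt(6.674e-11 * 9.945e+30 / 1.316e+12) = 22453.7231

22453.7231 m/s


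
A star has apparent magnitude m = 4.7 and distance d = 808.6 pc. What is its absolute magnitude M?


M = m - 5*log10(d) + 5 = 4.7 - 5*log10(808.6) + 5 = -4.8387

-4.8387


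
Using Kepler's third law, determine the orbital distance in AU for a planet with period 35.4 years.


a = P^(2/3) = 35.4^(2/3) = 10.7812

10.7812 AU


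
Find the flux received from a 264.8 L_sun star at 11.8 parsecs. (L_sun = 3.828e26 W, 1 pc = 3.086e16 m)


F = L / (4*pi*d^2) = 1.014e+29 / (4*pi*(3.641e+17)^2) = 6.083e-08

6.083e-08 W/m^2


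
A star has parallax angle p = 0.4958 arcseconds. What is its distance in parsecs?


d = 1/p = 1/0.4958 = 2.0169

2.0169 pc


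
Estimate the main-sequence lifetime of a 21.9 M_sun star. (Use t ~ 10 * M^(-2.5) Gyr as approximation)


t = 10 * M^(-2.5) = 10 * 21.9^(-2.5) = 0.0045

0.0045 Gyr


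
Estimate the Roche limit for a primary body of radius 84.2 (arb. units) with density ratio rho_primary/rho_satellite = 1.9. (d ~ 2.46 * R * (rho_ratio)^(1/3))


d_Roche = 2.46 * 84.2 * 1.9^(1/3) = 256.5459

256.5459


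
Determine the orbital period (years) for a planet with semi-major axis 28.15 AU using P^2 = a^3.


P = a^(3/2) = 28.15^1.5 = 149.3543

149.3543 years


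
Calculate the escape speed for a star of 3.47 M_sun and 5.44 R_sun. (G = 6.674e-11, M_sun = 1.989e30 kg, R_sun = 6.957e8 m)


M = 3.47 * 1.989e30 kg = 6.90183e+30 kg; R = 5.44 * 6.957e8 m = 3.784608e+09 m. v_esc = sqrt(2GM/R) = sqrt(2 * 6.674e-11 * 6.90183e+30 / 3.784608e+09) = 493377.9958

493377.9958 m/s


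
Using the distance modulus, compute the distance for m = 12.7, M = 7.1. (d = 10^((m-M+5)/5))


d = 10^((m - M + 5)/5) = 10^((12.7 - 7.1 + 5)/5) = 131.8257

131.8257 pc


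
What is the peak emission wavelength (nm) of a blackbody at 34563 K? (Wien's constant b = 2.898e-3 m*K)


lam_max = b / T = 2.898e-3 / 34563 = 8.385e-08 m = 83.8469 nm

83.8469 nm


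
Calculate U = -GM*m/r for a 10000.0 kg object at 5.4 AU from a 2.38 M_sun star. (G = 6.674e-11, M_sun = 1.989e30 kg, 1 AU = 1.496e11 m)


M = 2.38 * 1.989e30 kg = 4.73382e+30 kg; r = 5.4 AU * 1.496e11 m/AU = 8.0784e+11 m. U = -GM*m/r = -(6.674e-11 * 4.73382e+30 * 10000.0) / 8.0784e+11 = -3.911e+12

-3.911e+12 J


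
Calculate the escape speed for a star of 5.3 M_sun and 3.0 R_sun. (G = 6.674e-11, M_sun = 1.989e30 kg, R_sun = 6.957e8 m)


M = 5.3 * 1.989e30 kg = 1.05417e+31 kg; R = 3.0 * 6.957e8 m = 2.0871e+09 m. v_esc = sqrt(2GM/R) = sqrt(2 * 6.674e-11 * 1.05417e+31 / 2.0871e+09) = 821091.9538

821091.9538 m/s


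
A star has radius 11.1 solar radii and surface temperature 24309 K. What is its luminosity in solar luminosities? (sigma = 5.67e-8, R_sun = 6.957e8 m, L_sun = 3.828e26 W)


R = 11.1 * 6.957e8 m = 7.72227e+09 m. L = 4*pi*R^2*sigma*T^4 = 4*pi*(7.72227e+09)^2 * 5.67e-8 * 24309^4 = 1.483717646e+31 W. L/L_sun = 1.483717646e+31 / 3.828e26 = 38759.6041

38759.6041 L_sun


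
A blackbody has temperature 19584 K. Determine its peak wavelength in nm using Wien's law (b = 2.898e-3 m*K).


lam_max = b / T = 2.898e-3 / 19584 = 1.480e-07 m = 147.9779 nm

147.9779 nm


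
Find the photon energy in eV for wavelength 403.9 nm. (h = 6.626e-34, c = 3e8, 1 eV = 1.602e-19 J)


E = hc/lambda = 6.626e-34 * 3e8 / 4.039e-07 = 4.922e-19 J = 3.0721 eV

3.0721 eV


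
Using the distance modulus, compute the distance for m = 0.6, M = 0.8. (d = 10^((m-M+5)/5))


d = 10^((m - M + 5)/5) = 10^((0.6 - 0.8 + 5)/5) = 9.1201

9.1201 pc


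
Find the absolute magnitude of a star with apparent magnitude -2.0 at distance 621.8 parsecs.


M = m - 5*log10(d) + 5 = -2.0 - 5*log10(621.8) + 5 = -10.9683

-10.9683


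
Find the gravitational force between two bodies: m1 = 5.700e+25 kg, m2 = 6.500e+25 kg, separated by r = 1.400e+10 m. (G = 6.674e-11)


F = G*m1*m2/r^2 = 6.674e-11 * 5.700e+25 * 6.500e+25 / (1.400e+10)^2 = 6.674e-11 * 3.705e+51 / 1.960e+20 = 1.262e+21

1.262e+21 N


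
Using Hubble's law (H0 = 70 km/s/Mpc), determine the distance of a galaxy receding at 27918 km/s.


d = v / H0 = 27918 / 70 = 398.8286

398.8286 Mpc


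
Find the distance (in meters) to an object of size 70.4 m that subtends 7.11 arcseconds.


D = size / theta_rad, theta_rad = 7.11 * pi/(180*3600) = 3.447e-05, D = 2.042e+06

2.042e+06 m


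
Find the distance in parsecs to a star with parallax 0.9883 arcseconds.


d = 1/p = 1/0.9883 = 1.0118

1.0118 pc


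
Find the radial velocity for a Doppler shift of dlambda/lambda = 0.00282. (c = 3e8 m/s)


v = (dlambda/lambda) * c = 0.00282 * 3e8 = 846000.0

846000.0 m/s


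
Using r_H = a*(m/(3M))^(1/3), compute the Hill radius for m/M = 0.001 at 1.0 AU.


r_H = a * (m/3M)^(1/3) = 1.0 * (0.001/3)^(1/3) = 0.0693

0.0693 AU


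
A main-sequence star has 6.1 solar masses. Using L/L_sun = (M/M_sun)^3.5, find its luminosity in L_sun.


L/L_sun = (M/M_sun)^3.5 = 6.1^3.5 = 560.6017

560.6017 L_sun


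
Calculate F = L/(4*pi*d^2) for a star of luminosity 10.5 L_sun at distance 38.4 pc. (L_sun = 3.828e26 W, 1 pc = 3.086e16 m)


F = L / (4*pi*d^2) = 4.019e+27 / (4*pi*(1.185e+18)^2) = 2.278e-10

2.278e-10 W/m^2


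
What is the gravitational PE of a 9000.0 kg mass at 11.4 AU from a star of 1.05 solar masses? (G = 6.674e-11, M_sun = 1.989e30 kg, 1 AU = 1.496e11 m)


M = 1.05 * 1.989e30 kg = 2.08845e+30 kg; r = 11.4 AU * 1.496e11 m/AU = 1.70544e+12 m. U = -GM*m/r = -(6.674e-11 * 2.08845e+30 * 9000.0) / 1.70544e+12 = -7.356e+11

-7.356e+11 J


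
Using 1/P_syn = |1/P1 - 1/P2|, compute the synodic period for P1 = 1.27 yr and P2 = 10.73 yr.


1/P_syn = |1/P1 - 1/P2| = |1/1.27 - 1/10.73| => P_syn = 1.4405

1.4405 years


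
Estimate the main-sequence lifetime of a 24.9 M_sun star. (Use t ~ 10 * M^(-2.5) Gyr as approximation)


t = 10 * M^(-2.5) = 10 * 24.9^(-2.5) = 0.0032

0.0032 Gyr


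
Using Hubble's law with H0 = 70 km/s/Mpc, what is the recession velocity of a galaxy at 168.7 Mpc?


v = H0 * d = 70 * 168.7 = 11809.0

11809.0 km/s


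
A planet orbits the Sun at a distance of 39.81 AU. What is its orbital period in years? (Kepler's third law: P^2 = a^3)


P = a^(3/2) = 39.81^1.5 = 251.1819

251.1819 years


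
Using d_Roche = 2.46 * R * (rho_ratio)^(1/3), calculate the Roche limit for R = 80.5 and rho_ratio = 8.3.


d_Roche = 2.46 * 80.5 * 8.3^(1/3) = 400.9501

400.9501


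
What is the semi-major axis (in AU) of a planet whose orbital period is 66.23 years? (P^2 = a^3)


a = P^(2/3) = 66.23^(2/3) = 16.3695

16.3695 AU


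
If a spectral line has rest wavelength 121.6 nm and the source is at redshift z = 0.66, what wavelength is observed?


lam_obs = lam_emit * (1 + z) = 121.6 * (1 + 0.66) = 201.856

201.856 nm


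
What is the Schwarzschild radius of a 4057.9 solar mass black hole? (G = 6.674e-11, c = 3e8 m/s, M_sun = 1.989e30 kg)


M = 4057.9 * 1.989e30 kg = 8.0711631e+33 kg. rs = 2GM/c^2 = 2 * 6.674e-11 * 8.0711631e+33 / (3e8)^2 = 1.197e+07

1.197e+07 m


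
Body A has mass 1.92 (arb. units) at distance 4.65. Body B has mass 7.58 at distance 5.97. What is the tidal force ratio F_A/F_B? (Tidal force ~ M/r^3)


Ratio = (M1/r1^3) / (M2/r2^3) = (1.92/4.65^3) / (7.58/5.97^3) = 0.536

0.536


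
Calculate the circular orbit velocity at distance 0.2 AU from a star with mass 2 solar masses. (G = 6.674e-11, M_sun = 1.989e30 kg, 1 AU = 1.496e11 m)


v = sqrt(GM/r) = sqrt(6.674e-11 * 3.978e+30 / 2.992e+10) = 94198.6537

94198.6537 m/s


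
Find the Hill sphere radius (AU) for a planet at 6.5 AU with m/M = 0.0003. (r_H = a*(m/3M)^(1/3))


r_H = a * (m/3M)^(1/3) = 6.5 * (0.0003/3)^(1/3) = 0.3017

0.3017 AU


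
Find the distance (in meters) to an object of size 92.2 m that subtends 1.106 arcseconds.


D = size / theta_rad, theta_rad = 1.106 * pi/(180*3600) = 5.362e-06, D = 1.719e+07

1.719e+07 m


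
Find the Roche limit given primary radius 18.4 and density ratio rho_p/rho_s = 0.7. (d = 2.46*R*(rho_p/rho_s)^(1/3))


d_Roche = 2.46 * 18.4 * 0.7^(1/3) = 40.1901

40.1901


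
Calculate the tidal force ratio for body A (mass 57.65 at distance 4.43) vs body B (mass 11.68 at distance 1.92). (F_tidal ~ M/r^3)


Ratio = (M1/r1^3) / (M2/r2^3) = (57.65/4.43^3) / (11.68/1.92^3) = 0.4018

0.4018


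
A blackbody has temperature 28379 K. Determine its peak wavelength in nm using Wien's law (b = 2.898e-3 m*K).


lam_max = b / T = 2.898e-3 / 28379 = 1.021e-07 m = 102.1178 nm

102.1178 nm


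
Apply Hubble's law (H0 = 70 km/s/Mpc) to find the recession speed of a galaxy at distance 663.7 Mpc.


v = H0 * d = 70 * 663.7 = 46459.0

46459.0 km/s


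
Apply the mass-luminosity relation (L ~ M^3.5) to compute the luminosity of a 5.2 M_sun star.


L/L_sun = (M/M_sun)^3.5 = 5.2^3.5 = 320.6356

320.6356 L_sun


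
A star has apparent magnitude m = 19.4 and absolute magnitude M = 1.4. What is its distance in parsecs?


d = 10^((m - M + 5)/5) = 10^((19.4 - 1.4 + 5)/5) = 39810.7171

39810.7171 pc


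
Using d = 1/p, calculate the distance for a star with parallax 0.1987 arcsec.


d = 1/p = 1/0.1987 = 5.0327

5.0327 pc


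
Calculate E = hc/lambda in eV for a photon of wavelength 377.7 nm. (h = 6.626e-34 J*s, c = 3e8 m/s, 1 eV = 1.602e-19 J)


E = hc/lambda = 6.626e-34 * 3e8 / 3.777e-07 = 5.263e-19 J = 3.2852 eV

3.2852 eV


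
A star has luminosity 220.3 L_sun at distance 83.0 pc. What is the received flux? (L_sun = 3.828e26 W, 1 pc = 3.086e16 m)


F = L / (4*pi*d^2) = 8.433e+28 / (4*pi*(2.561e+18)^2) = 1.023e-09

1.023e-09 W/m^2


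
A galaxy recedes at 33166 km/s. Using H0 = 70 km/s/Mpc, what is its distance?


d = v / H0 = 33166 / 70 = 473.8

473.8 Mpc


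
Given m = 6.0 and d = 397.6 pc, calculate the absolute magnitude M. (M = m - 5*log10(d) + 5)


M = m - 5*log10(d) + 5 = 6.0 - 5*log10(397.6) + 5 = -1.9972

-1.9972


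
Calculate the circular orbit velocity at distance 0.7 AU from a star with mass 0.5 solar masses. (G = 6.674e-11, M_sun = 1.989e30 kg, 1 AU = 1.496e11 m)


v = sqrt(GM/r) = sqrt(6.674e-11 * 9.945e+29 / 1.047e+11) = 25175.6492

25175.6492 m/s


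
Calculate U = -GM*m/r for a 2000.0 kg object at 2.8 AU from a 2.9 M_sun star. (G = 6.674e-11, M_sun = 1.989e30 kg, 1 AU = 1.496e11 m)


M = 2.9 * 1.989e30 kg = 5.7681e+30 kg; r = 2.8 AU * 1.496e11 m/AU = 4.1888e+11 m. U = -GM*m/r = -(6.674e-11 * 5.7681e+30 * 2000.0) / 4.1888e+11 = -1.838e+12

-1.838e+12 J


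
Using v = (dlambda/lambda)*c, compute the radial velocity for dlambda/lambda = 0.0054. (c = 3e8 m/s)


v = (dlambda/lambda) * c = 0.0054 * 3e8 = 1.620e+06

1.620e+06 m/s


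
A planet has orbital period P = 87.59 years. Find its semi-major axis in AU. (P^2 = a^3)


a = P^(2/3) = 87.59^(2/3) = 19.7229

19.7229 AU


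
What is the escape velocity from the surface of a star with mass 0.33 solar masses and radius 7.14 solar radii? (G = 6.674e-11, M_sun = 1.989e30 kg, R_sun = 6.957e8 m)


M = 0.33 * 1.989e30 kg = 6.5637e+29 kg; R = 7.14 * 6.957e8 m = 4.967298e+09 m. v_esc = sqrt(2GM/R) = sqrt(2 * 6.674e-11 * 6.5637e+29 / 4.967298e+09) = 132807.424

132807.424 m/s


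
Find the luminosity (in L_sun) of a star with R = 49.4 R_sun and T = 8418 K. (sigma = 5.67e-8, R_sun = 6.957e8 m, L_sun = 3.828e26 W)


R = 49.4 * 6.957e8 m = 3.436758e+10 m. L = 4*pi*R^2*sigma*T^4 = 4*pi*(3.436758e+10)^2 * 5.67e-8 * 8418^4 = 4.225971007e+30 W. L/L_sun = 4.225971007e+30 / 3.828e26 = 11039.6317

11039.6317 L_sun


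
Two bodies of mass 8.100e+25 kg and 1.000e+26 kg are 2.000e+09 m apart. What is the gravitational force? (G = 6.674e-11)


F = G*m1*m2/r^2 = 6.674e-11 * 8.100e+25 * 1.000e+26 / (2.000e+09)^2 = 6.674e-11 * 8.100e+51 / 4.000e+18 = 1.351e+23

1.351e+23 N


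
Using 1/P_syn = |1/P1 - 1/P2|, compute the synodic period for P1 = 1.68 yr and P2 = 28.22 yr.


1/P_syn = |1/P1 - 1/P2| = |1/1.68 - 1/28.22| => P_syn = 1.7863

1.7863 years


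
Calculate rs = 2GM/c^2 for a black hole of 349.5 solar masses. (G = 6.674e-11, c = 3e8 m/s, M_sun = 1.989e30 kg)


M = 349.5 * 1.989e30 kg = 6.951555e+32 kg. rs = 2GM/c^2 = 2 * 6.674e-11 * 6.951555e+32 / (3e8)^2 = 1.031e+06

1.031e+06 m


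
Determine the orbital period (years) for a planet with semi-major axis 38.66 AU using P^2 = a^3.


P = a^(3/2) = 38.66^1.5 = 240.3769

240.3769 years


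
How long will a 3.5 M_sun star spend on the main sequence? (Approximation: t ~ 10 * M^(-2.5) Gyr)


t = 10 * M^(-2.5) = 10 * 3.5^(-2.5) = 0.4363

0.4363 Gyr


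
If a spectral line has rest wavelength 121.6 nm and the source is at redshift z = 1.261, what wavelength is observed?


lam_obs = lam_emit * (1 + z) = 121.6 * (1 + 1.261) = 274.9376

274.9376 nm


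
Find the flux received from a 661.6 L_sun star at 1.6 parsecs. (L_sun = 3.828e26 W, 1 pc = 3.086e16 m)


F = L / (4*pi*d^2) = 2.533e+29 / (4*pi*(4.938e+16)^2) = 8.267e-06

8.267e-06 W/m^2


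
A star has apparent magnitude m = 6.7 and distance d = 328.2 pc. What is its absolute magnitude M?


M = m - 5*log10(d) + 5 = 6.7 - 5*log10(328.2) + 5 = -0.8807

-0.8807


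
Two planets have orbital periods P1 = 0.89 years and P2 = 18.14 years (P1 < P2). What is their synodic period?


1/P_syn = |1/P1 - 1/P2| = |1/0.89 - 1/18.14| => P_syn = 0.9359

0.9359 years


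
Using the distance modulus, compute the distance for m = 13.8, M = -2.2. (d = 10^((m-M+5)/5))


d = 10^((m - M + 5)/5) = 10^((13.8 - -2.2 + 5)/5) = 15848.9319

15848.9319 pc


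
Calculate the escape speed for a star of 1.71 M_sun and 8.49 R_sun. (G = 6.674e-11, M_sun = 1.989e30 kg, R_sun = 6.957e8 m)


M = 1.71 * 1.989e30 kg = 3.40119e+30 kg; R = 8.49 * 6.957e8 m = 5.906493e+09 m. v_esc = sqrt(2GM/R) = sqrt(2 * 6.674e-11 * 3.40119e+30 / 5.906493e+09) = 277241.793

277241.793 m/s


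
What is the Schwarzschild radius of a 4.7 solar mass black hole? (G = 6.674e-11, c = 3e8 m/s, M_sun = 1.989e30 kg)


M = 4.7 * 1.989e30 kg = 9.3483e+30 kg. rs = 2GM/c^2 = 2 * 6.674e-11 * 9.3483e+30 / (3e8)^2 = 13864.5676

13864.5676 m


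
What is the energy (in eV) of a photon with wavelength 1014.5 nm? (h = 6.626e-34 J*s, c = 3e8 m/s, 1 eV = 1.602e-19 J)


E = hc/lambda = 6.626e-34 * 3e8 / 1.014e-06 = 1.959e-19 J = 1.2231 eV

1.2231 eV


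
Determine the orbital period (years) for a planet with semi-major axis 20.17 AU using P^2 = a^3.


P = a^(3/2) = 20.17^1.5 = 90.5855

90.5855 years


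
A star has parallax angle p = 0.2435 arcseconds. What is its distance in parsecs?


d = 1/p = 1/0.2435 = 4.1068

4.1068 pc


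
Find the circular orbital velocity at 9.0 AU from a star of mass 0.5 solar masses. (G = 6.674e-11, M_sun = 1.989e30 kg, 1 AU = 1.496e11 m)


v = sqrt(GM/r) = sqrt(6.674e-11 * 9.945e+29 / 1.346e+12) = 7021.1531

7021.1531 m/s


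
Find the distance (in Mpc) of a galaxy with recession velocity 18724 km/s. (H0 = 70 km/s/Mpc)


d = v / H0 = 18724 / 70 = 267.4857

267.4857 Mpc


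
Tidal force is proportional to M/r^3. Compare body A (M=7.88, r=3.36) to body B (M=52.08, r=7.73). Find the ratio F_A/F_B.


Ratio = (M1/r1^3) / (M2/r2^3) = (7.88/3.36^3) / (52.08/7.73^3) = 1.8424

1.8424


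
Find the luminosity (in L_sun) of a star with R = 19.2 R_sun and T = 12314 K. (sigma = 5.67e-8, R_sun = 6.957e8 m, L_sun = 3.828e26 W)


R = 19.2 * 6.957e8 m = 1.335744e+10 m. L = 4*pi*R^2*sigma*T^4 = 4*pi*(1.335744e+10)^2 * 5.67e-8 * 12314^4 = 2.923048249e+30 W. L/L_sun = 2.923048249e+30 / 3.828e26 = 7635.9672

7635.9672 L_sun


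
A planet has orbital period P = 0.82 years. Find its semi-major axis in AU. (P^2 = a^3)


a = P^(2/3) = 0.82^(2/3) = 0.8761

0.8761 AU


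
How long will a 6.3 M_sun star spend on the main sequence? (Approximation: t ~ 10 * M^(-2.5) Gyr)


t = 10 * M^(-2.5) = 10 * 6.3^(-2.5) = 0.1004

0.1004 Gyr


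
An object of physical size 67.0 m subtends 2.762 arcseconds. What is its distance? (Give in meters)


D = size / theta_rad, theta_rad = 2.762 * pi/(180*3600) = 1.339e-05, D = 5.004e+06

5.004e+06 m


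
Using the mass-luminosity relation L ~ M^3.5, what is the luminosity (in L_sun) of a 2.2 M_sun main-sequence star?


L/L_sun = (M/M_sun)^3.5 = 2.2^3.5 = 15.7935

15.7935 L_sun


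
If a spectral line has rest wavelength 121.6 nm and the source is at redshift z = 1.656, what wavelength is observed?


lam_obs = lam_emit * (1 + z) = 121.6 * (1 + 1.656) = 322.9696

322.9696 nm


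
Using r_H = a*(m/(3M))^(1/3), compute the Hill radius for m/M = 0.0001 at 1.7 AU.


r_H = a * (m/3M)^(1/3) = 1.7 * (0.0001/3)^(1/3) = 0.0547

0.0547 AU


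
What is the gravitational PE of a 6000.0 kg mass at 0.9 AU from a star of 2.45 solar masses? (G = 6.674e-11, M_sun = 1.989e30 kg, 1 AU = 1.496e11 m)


M = 2.45 * 1.989e30 kg = 4.87305e+30 kg; r = 0.9 AU * 1.496e11 m/AU = 1.3464e+11 m. U = -GM*m/r = -(6.674e-11 * 4.87305e+30 * 6000.0) / 1.3464e+11 = -1.449e+13

-1.449e+13 J


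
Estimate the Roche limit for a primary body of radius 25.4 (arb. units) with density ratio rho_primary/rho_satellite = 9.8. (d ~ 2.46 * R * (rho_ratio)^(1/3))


d_Roche = 2.46 * 25.4 * 9.8^(1/3) = 133.7142

133.7142


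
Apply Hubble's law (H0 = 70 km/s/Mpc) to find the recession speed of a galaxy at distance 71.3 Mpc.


v = H0 * d = 70 * 71.3 = 4991.0

4991.0 km/s


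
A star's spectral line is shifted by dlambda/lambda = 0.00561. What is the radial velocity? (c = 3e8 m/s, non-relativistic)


v = (dlambda/lambda) * c = 0.00561 * 3e8 = 1.683e+06

1.683e+06 m/s


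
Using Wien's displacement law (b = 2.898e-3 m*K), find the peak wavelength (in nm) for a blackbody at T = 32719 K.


lam_max = b / T = 2.898e-3 / 32719 = 8.857e-08 m = 88.5724 nm

88.5724 nm


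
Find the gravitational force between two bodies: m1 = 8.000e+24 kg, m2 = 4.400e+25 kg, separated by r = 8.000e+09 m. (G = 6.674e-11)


F = G*m1*m2/r^2 = 6.674e-11 * 8.000e+24 * 4.400e+25 / (8.000e+09)^2 = 6.674e-11 * 3.520e+50 / 6.400e+19 = 3.671e+20

3.671e+20 N


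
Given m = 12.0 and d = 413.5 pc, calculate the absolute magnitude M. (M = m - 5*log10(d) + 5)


M = m - 5*log10(d) + 5 = 12.0 - 5*log10(413.5) + 5 = 3.9176

3.9176


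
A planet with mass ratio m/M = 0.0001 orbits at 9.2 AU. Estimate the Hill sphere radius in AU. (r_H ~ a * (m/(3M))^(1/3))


r_H = a * (m/3M)^(1/3) = 9.2 * (0.0001/3)^(1/3) = 0.2961

0.2961 AU


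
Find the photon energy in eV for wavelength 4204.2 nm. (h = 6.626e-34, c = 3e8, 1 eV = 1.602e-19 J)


E = hc/lambda = 6.626e-34 * 3e8 / 4.204e-06 = 4.728e-20 J = 0.2951 eV

0.2951 eV


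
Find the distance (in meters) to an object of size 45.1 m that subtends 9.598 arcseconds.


D = size / theta_rad, theta_rad = 9.598 * pi/(180*3600) = 4.653e-05, D = 969216.7912

969216.7912 m


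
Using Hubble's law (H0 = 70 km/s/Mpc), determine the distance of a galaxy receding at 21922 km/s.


d = v / H0 = 21922 / 70 = 313.1714

313.1714 Mpc


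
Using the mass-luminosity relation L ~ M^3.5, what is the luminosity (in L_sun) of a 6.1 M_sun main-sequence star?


L/L_sun = (M/M_sun)^3.5 = 6.1^3.5 = 560.6017

560.6017 L_sun


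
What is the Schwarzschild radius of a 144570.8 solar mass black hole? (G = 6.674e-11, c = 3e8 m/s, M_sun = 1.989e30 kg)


M = 144570.8 * 1.989e30 kg = 2.875513212e+35 kg. rs = 2GM/c^2 = 2 * 6.674e-11 * 2.875513212e+35 / (3e8)^2 = 4.265e+08

4.265e+08 m


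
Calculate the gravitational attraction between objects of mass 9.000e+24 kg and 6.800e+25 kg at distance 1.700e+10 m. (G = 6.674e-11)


F = G*m1*m2/r^2 = 6.674e-11 * 9.000e+24 * 6.800e+25 / (1.700e+10)^2 = 6.674e-11 * 6.120e+50 / 2.890e+20 = 1.413e+20

1.413e+20 N


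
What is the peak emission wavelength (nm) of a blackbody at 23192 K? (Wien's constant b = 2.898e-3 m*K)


lam_max = b / T = 2.898e-3 / 23192 = 1.250e-07 m = 124.9569 nm

124.9569 nm


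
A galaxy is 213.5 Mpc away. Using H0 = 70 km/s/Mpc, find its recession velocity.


v = H0 * d = 70 * 213.5 = 14945.0

14945.0 km/s


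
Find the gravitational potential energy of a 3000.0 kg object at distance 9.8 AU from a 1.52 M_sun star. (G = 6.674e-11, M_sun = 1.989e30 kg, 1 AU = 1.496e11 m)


M = 1.52 * 1.989e30 kg = 3.02328e+30 kg; r = 9.8 AU * 1.496e11 m/AU = 1.46608e+12 m. U = -GM*m/r = -(6.674e-11 * 3.02328e+30 * 3000.0) / 1.46608e+12 = -4.129e+11

-4.129e+11 J


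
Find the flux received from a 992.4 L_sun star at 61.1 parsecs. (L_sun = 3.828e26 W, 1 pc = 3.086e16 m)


F = L / (4*pi*d^2) = 3.799e+29 / (4*pi*(1.886e+18)^2) = 8.503e-09

8.503e-09 W/m^2


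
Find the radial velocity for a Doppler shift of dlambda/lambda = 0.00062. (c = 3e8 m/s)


v = (dlambda/lambda) * c = 0.00062 * 3e8 = 186000.0

186000.0 m/s


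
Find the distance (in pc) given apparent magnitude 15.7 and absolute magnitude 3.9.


d = 10^((m - M + 5)/5) = 10^((15.7 - 3.9 + 5)/5) = 2290.8677

2290.8677 pc


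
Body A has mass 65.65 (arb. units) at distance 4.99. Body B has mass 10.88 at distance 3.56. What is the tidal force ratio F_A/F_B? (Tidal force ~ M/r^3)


Ratio = (M1/r1^3) / (M2/r2^3) = (65.65/4.99^3) / (10.88/3.56^3) = 2.1911

2.1911


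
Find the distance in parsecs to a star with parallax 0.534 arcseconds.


d = 1/p = 1/0.534 = 1.8727

1.8727 pc


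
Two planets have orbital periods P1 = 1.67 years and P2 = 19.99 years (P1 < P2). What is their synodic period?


1/P_syn = |1/P1 - 1/P2| = |1/1.67 - 1/19.99| => P_syn = 1.8222

1.8222 years


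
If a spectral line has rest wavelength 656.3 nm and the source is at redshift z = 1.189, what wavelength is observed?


lam_obs = lam_emit * (1 + z) = 656.3 * (1 + 1.189) = 1436.6407

1436.6407 nm


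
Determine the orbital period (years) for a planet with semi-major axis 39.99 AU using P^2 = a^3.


P = a^(3/2) = 39.99^1.5 = 252.8874

252.8874 years


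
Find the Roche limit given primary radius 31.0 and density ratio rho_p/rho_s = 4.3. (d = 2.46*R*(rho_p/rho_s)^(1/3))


d_Roche = 2.46 * 31.0 * 4.3^(1/3) = 124.0089

124.0089


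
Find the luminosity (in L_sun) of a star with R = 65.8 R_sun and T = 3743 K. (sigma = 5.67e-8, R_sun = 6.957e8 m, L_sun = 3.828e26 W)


R = 65.8 * 6.957e8 m = 4.577706e+10 m. L = 4*pi*R^2*sigma*T^4 = 4*pi*(4.577706e+10)^2 * 5.67e-8 * 3743^4 = 2.930677468e+29 W. L/L_sun = 2.930677468e+29 / 3.828e26 = 765.5897

765.5897 L_sun


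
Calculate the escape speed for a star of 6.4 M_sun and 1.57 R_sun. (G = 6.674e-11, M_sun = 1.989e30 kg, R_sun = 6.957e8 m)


M = 6.4 * 1.989e30 kg = 1.27296e+31 kg; R = 1.57 * 6.957e8 m = 1.092249e+09 m. v_esc = sqrt(2GM/R) = sqrt(2 * 6.674e-11 * 1.27296e+31 / 1.092249e+09) = 1.247e+06

1.247e+06 m/s


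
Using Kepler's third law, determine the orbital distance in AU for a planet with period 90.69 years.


a = P^(2/3) = 90.69^(2/3) = 20.1855

20.1855 AU


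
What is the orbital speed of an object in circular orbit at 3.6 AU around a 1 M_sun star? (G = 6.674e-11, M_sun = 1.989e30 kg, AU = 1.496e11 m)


v = sqrt(GM/r) = sqrt(6.674e-11 * 1.989e+30 / 5.386e+11) = 15699.7756

15699.7756 m/s


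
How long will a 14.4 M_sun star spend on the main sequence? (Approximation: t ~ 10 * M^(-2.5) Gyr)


t = 10 * M^(-2.5) = 10 * 14.4^(-2.5) = 0.0127

0.0127 Gyr


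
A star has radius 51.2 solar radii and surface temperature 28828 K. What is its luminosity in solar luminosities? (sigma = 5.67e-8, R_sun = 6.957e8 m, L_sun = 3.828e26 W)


R = 51.2 * 6.957e8 m = 3.561984e+10 m. L = 4*pi*R^2*sigma*T^4 = 4*pi*(3.561984e+10)^2 * 5.67e-8 * 28828^4 = 6.243597602e+32 W. L/L_sun = 6.243597602e+32 / 3.828e26 = 1.631e+06

1.631e+06 L_sun


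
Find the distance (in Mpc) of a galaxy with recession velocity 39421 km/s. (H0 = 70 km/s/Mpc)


d = v / H0 = 39421 / 70 = 563.1571

563.1571 Mpc


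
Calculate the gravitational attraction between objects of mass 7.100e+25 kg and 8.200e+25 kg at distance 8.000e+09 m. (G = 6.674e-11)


F = G*m1*m2/r^2 = 6.674e-11 * 7.100e+25 * 8.200e+25 / (8.000e+09)^2 = 6.674e-11 * 5.822e+51 / 6.400e+19 = 6.071e+21

6.071e+21 N


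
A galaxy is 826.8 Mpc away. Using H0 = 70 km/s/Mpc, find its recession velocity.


v = H0 * d = 70 * 826.8 = 57876.0

57876.0 km/s


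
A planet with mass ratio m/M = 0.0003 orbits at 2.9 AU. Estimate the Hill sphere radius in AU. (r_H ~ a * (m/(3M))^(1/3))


r_H = a * (m/3M)^(1/3) = 2.9 * (0.0003/3)^(1/3) = 0.1346

0.1346 AU


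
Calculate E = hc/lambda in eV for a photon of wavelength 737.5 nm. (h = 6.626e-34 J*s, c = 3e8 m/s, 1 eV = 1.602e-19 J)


E = hc/lambda = 6.626e-34 * 3e8 / 7.375e-07 = 2.695e-19 J = 1.6825 eV

1.6825 eV


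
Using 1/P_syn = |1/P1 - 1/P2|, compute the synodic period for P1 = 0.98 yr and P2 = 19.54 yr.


1/P_syn = |1/P1 - 1/P2| = |1/0.98 - 1/19.54| => P_syn = 1.0317

1.0317 years


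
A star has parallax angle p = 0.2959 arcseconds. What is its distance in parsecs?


d = 1/p = 1/0.2959 = 3.3795

3.3795 pc


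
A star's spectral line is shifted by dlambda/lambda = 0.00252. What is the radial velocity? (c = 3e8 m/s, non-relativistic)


v = (dlambda/lambda) * c = 0.00252 * 3e8 = 756000.0

756000.0 m/s


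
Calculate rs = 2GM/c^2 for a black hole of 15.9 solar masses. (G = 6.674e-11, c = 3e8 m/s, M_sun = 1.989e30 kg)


M = 15.9 * 1.989e30 kg = 3.16251e+31 kg. rs = 2GM/c^2 = 2 * 6.674e-11 * 3.16251e+31 / (3e8)^2 = 46903.5372

46903.5372 m


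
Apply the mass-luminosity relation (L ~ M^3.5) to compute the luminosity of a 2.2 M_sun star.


L/L_sun = (M/M_sun)^3.5 = 2.2^3.5 = 15.7935

15.7935 L_sun


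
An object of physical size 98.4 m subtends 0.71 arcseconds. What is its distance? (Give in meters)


D = size / theta_rad, theta_rad = 0.71 * pi/(180*3600) = 3.442e-06, D = 2.859e+07

2.859e+07 m
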